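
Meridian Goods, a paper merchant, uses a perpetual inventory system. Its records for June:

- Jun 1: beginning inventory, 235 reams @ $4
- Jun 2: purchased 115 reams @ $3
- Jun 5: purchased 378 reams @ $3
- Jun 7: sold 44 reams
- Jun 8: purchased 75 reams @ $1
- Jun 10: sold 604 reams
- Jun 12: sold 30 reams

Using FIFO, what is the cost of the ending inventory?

Jun 7, 44 sold [FIFO — oldest first]: 44 @ $4 = $176
Jun 10, 604 sold [FIFO — oldest first]: 191 @ $4 + 115 @ $3 + 298 @ $3 = $2,003
Jun 12, 30 sold [FIFO — oldest first]: 30 @ $3 = $90
Total COGS = $176 + $2,003 + $90 = $2,269
Ending inventory: 50 @ $3 + 75 @ $1 = $225

Ending inventory = $225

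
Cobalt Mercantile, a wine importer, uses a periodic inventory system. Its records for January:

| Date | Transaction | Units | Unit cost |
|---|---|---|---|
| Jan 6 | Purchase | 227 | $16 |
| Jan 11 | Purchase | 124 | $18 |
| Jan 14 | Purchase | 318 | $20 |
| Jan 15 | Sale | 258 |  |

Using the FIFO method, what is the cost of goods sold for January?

Jan 15, 258 sold [FIFO — oldest first]: 227 @ $16 + 31 @ $18 = $4,190
Ending inventory: 93 @ $18 + 318 @ $20 = $8,034

COGS = $4,190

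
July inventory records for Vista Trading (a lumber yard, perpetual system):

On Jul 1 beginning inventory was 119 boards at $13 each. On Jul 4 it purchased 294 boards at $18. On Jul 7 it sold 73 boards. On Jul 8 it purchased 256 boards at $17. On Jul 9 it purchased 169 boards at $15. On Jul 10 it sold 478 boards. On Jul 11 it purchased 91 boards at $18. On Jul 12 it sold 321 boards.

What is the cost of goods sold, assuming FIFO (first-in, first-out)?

COGS = $14,338

Jul 7, 73 sold [FIFO — oldest first]: 73 @ $13 = $949
Jul 10, 478 sold [FIFO — oldest first]: 46 @ $13 + 294 @ $18 + 138 @ $17 = $8,236
Jul 12, 321 sold [FIFO — oldest first]: 118 @ $17 + 169 @ $15 + 34 @ $18 = $5,153
Total COGS = $949 + $8,236 + $5,153 = $14,338
Ending inventory: 57 @ $18 = $1,026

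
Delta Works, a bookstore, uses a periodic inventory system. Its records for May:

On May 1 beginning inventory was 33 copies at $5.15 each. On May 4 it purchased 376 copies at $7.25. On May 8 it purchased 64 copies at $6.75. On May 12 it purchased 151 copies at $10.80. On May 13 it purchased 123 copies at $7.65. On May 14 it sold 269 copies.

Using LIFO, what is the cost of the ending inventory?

May 14, 269 sold [LIFO — newest first]: 123 @ $7.65 + 146 @ $10.80 = $2,517.75
Ending inventory: 33 @ $5.15 + 376 @ $7.25 + 64 @ $6.75 + 5 @ $10.80 = $3,381.95

Ending inventory = $3,381.95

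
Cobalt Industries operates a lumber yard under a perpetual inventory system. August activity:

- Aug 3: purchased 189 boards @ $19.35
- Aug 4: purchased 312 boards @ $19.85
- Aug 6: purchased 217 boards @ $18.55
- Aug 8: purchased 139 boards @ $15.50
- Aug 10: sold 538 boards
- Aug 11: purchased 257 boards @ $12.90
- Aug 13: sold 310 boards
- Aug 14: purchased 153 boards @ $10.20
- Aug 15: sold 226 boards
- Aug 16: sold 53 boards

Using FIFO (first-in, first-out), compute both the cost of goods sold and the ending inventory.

Aug 10, 538 sold [FIFO — oldest first]: 189 @ $19.35 + 312 @ $19.85 + 37 @ $18.55 = $10,536.70
Aug 13, 310 sold [FIFO — oldest first]: 180 @ $18.55 + 130 @ $15.50 = $5,354.00
Aug 15, 226 sold [FIFO — oldest first]: 9 @ $15.50 + 217 @ $12.90 = $2,938.80
Aug 16, 53 sold [FIFO — oldest first]: 40 @ $12.90 + 13 @ $10.20 = $648.60
Total COGS = $10,536.70 + $5,354.00 + $2,938.80 + $648.60 = $19,478.10
Ending inventory: 140 @ $10.20 = $1,428.00

COGS = $19,478.10; ending inventory = $1,428.00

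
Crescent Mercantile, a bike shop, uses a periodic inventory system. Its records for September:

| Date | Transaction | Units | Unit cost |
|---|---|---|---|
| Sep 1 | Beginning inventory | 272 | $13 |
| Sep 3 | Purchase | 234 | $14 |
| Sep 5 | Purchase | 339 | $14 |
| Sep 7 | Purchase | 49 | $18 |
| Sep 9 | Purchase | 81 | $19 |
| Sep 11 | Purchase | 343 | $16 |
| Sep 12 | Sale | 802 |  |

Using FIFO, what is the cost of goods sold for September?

COGS = $10,956

Sep 12, 802 sold [FIFO — oldest first]: 272 @ $13 + 234 @ $14 + 296 @ $14 = $10,956
Ending inventory: 43 @ $14 + 49 @ $18 + 81 @ $19 + 343 @ $16 = $8,511
Check: goods available $19,467 = COGS $10,956 + ending $8,511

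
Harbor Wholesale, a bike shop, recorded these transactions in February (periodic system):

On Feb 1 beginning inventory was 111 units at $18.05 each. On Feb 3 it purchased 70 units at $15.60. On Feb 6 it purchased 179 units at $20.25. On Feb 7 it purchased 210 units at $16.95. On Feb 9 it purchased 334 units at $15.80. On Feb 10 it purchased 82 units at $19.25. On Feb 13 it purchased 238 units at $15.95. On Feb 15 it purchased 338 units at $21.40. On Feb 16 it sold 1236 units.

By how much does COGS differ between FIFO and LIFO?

$944.60

FIFO COGS: 111 @ $18.05 + 70 @ $15.60 + 179 @ $20.25 + 210 @ $16.95 + 334 @ $15.80 + 82 @ $19.25 + 238 @ $15.95 + 12 @ $21.40 = $21,188.40
LIFO COGS: 338 @ $21.40 + 238 @ $15.95 + 82 @ $19.25 + 334 @ $15.80 + 210 @ $16.95 + 34 @ $20.25 = $22,133.00
Difference = |$21,188.40 − $22,133.00| = $944.60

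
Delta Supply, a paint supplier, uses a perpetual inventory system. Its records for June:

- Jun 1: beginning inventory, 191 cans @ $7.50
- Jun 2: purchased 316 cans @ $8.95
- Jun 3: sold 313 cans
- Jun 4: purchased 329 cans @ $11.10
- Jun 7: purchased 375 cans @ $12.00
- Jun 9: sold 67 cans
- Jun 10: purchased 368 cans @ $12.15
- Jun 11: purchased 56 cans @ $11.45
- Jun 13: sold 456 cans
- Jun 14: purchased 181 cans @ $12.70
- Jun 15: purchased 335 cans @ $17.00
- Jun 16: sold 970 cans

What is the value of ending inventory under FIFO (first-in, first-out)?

Ending inventory = $5,822.00

Jun 3, 313 sold [FIFO — oldest first]: 191 @ $7.50 + 122 @ $8.95 = $2,524.40
Jun 9, 67 sold [FIFO — oldest first]: 67 @ $8.95 = $599.65
Jun 13, 456 sold [FIFO — oldest first]: 127 @ $8.95 + 329 @ $11.10 = $4,788.55
Jun 16, 970 sold [FIFO — oldest first]: 375 @ $12.00 + 368 @ $12.15 + 56 @ $11.45 + 171 @ $12.70 = $11,784.10
Total COGS = $2,524.40 + $599.65 + $4,788.55 + $11,784.10 = $19,696.70
Ending inventory: 10 @ $12.70 + 335 @ $17.00 = $5,822.00
Check: goods available $25,518.70 = COGS $19,696.70 + ending $5,822.00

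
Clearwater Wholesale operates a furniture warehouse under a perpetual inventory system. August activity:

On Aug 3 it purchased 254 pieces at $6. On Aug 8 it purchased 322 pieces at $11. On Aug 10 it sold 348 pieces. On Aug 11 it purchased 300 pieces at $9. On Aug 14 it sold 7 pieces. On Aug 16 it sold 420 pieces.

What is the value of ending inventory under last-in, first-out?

Ending inventory = $606

Aug 10, 348 sold [LIFO — newest first]: 322 @ $11 + 26 @ $6 = $3,698
Aug 14, 7 sold [LIFO — newest first]: 7 @ $9 = $63
Aug 16, 420 sold [LIFO — newest first]: 293 @ $9 + 127 @ $6 = $3,399
Total COGS = $3,698 + $63 + $3,399 = $7,160
Ending inventory: 101 @ $6 = $606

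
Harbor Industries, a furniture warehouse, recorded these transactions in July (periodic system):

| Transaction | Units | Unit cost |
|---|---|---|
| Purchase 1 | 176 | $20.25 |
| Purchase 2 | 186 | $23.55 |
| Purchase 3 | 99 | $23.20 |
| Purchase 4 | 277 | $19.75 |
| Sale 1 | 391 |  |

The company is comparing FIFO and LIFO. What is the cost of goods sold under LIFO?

COGS = $8,120.80

FIFO COGS: 176 @ $20.25 + 186 @ $23.55 + 29 @ $23.20 = $8,617.10
LIFO COGS: 277 @ $19.75 + 99 @ $23.20 + 15 @ $23.55 = $8,120.80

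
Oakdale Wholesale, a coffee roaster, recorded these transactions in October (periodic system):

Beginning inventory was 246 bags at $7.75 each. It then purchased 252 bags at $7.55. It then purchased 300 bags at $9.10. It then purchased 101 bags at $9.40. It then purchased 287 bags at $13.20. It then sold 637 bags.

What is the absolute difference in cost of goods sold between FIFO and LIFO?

$1,929.70

FIFO COGS: 246 @ $7.75 + 252 @ $7.55 + 139 @ $9.10 = $5,074.00
LIFO COGS: 287 @ $13.20 + 101 @ $9.40 + 249 @ $9.10 = $7,003.70
Difference = |$5,074.00 − $7,003.70| = $1,929.70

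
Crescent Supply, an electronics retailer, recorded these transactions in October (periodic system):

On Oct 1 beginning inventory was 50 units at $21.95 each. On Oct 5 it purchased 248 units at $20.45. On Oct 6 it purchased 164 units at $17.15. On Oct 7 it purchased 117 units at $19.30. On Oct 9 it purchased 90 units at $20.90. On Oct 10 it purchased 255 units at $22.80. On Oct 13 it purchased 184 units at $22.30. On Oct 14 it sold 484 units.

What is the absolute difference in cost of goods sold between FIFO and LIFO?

FIFO COGS: 50 @ $21.95 + 248 @ $20.45 + 164 @ $17.15 + 22 @ $19.30 = $9,406.30
LIFO COGS: 184 @ $22.30 + 255 @ $22.80 + 45 @ $20.90 = $10,857.70
Difference = |$9,406.30 − $10,857.70| = $1,451.40

$1,451.40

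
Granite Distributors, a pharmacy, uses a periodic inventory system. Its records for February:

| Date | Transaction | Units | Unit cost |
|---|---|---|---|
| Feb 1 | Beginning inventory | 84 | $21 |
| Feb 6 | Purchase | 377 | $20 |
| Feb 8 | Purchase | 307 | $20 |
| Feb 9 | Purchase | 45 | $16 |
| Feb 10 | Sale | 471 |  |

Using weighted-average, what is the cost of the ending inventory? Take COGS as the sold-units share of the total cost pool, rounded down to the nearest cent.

Feb 10, sell 471: 471/813 × $16,164.00 → $9,364.38
Ending inventory (cost pool remaining) = $6,799.62
Check: goods available $16,164.00 = COGS $9,364.38 + ending $6,799.62

Ending inventory = $6,799.62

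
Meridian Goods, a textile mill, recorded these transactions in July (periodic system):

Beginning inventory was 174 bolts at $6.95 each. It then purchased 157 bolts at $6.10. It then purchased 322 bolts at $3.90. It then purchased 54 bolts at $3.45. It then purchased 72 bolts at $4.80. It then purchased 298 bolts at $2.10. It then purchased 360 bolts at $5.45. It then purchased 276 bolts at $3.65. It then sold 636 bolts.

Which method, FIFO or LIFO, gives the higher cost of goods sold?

FIFO COGS: 174 @ $6.95 + 157 @ $6.10 + 305 @ $3.90 = $3,356.50
LIFO COGS: 276 @ $3.65 + 360 @ $5.45 = $2,969.40

FIFO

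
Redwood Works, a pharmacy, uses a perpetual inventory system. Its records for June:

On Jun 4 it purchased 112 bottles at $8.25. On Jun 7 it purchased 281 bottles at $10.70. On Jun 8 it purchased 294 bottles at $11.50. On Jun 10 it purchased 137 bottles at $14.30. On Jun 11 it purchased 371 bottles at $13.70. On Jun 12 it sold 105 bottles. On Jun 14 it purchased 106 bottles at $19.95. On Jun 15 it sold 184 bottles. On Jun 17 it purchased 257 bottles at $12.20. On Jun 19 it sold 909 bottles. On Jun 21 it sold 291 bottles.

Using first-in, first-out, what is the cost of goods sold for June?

Jun 12, 105 sold [FIFO — oldest first]: 105 @ $8.25 = $866.25
Jun 15, 184 sold [FIFO — oldest first]: 7 @ $8.25 + 177 @ $10.70 = $1,951.65
Jun 19, 909 sold [FIFO — oldest first]: 104 @ $10.70 + 294 @ $11.50 + 137 @ $14.30 + 371 @ $13.70 + 3 @ $19.95 = $11,595.45
Jun 21, 291 sold [FIFO — oldest first]: 103 @ $19.95 + 188 @ $12.20 = $4,348.45
Total COGS = $866.25 + $1,951.65 + $11,595.45 + $4,348.45 = $18,761.80
Ending inventory: 69 @ $12.20 = $841.80

COGS = $18,761.80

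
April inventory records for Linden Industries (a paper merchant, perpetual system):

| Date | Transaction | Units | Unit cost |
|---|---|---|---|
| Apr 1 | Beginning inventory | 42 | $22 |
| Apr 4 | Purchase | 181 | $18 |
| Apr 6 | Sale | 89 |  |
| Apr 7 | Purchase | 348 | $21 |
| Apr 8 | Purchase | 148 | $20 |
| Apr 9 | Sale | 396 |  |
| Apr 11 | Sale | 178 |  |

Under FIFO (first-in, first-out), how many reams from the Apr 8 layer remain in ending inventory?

Apr 6, 89 sold [FIFO — oldest first]: 42 @ $22 + 47 @ $18 = $1,770
Apr 9, 396 sold [FIFO — oldest first]: 134 @ $18 + 262 @ $21 = $7,914
Apr 11, 178 sold [FIFO — oldest first]: 86 @ $21 + 92 @ $20 = $3,646
Total COGS = $1,770 + $7,914 + $3,646 = $13,330
Ending inventory: 56 @ $20 = $1,120

56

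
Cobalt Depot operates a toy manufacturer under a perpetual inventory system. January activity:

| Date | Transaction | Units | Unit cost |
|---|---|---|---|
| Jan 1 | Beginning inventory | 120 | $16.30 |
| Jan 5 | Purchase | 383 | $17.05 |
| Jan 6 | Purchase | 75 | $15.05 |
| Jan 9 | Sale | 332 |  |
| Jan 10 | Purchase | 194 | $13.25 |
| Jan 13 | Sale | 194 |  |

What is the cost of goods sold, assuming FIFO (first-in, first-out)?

COGS = $8,832.30

Jan 9, 332 sold [FIFO — oldest first]: 120 @ $16.30 + 212 @ $17.05 = $5,570.60
Jan 13, 194 sold [FIFO — oldest first]: 171 @ $17.05 + 23 @ $15.05 = $3,261.70
Total COGS = $5,570.60 + $3,261.70 = $8,832.30
Ending inventory: 52 @ $15.05 + 194 @ $13.25 = $3,353.10
Check: goods available $12,185.40 = COGS $8,832.30 + ending $3,353.10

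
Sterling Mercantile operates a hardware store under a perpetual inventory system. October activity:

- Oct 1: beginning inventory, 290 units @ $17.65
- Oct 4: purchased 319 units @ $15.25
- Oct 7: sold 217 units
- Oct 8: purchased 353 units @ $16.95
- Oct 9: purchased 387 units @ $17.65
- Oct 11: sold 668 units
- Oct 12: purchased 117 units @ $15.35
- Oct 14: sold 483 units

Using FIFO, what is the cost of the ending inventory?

Ending inventory = $1,504.30

Oct 7, 217 sold [FIFO — oldest first]: 217 @ $17.65 = $3,830.05
Oct 11, 668 sold [FIFO — oldest first]: 73 @ $17.65 + 319 @ $15.25 + 276 @ $16.95 = $10,831.40
Oct 14, 483 sold [FIFO — oldest first]: 77 @ $16.95 + 387 @ $17.65 + 19 @ $15.35 = $8,427.35
Total COGS = $3,830.05 + $10,831.40 + $8,427.35 = $23,088.80
Ending inventory: 98 @ $15.35 = $1,504.30
Check: goods available $24,593.10 = COGS $23,088.80 + ending $1,504.30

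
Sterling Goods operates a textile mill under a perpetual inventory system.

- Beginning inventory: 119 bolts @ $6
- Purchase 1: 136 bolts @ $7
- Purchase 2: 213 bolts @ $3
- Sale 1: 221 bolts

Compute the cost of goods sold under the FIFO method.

Sale 1 (221) [FIFO — oldest first]: 119 @ $6 + 102 @ $7 = $1,428
Ending inventory: 34 @ $7 + 213 @ $3 = $877
Check: goods available $2,305 = COGS $1,428 + ending $877

COGS = $1,428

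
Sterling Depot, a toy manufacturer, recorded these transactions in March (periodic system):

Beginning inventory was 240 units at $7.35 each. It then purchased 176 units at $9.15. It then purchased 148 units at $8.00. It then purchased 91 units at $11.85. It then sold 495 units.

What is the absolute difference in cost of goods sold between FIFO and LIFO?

FIFO COGS: 240 @ $7.35 + 176 @ $9.15 + 79 @ $8.00 = $4,006.40
LIFO COGS: 91 @ $11.85 + 148 @ $8.00 + 176 @ $9.15 + 80 @ $7.35 = $4,460.75
Difference = |$4,006.40 − $4,460.75| = $454.35

$454.35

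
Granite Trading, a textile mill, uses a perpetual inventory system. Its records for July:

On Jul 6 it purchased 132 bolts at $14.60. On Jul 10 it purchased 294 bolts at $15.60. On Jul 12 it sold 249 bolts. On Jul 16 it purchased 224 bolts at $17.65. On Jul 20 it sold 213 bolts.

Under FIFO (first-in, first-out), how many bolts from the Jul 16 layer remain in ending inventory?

188

Jul 12, 249 sold [FIFO — oldest first]: 132 @ $14.60 + 117 @ $15.60 = $3,752.40
Jul 20, 213 sold [FIFO — oldest first]: 177 @ $15.60 + 36 @ $17.65 = $3,396.60
Total COGS = $3,752.40 + $3,396.60 = $7,149.00
Ending inventory: 188 @ $17.65 = $3,318.20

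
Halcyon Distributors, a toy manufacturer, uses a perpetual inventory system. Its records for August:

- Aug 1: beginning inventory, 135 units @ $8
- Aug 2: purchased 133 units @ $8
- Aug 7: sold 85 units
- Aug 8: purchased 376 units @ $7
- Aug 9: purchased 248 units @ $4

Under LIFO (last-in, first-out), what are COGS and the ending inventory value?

COGS = $680; ending inventory = $5,088

Aug 7, 85 sold [LIFO — newest first]: 85 @ $8 = $680
Ending inventory: 135 @ $8 + 48 @ $8 + 376 @ $7 + 248 @ $4 = $5,088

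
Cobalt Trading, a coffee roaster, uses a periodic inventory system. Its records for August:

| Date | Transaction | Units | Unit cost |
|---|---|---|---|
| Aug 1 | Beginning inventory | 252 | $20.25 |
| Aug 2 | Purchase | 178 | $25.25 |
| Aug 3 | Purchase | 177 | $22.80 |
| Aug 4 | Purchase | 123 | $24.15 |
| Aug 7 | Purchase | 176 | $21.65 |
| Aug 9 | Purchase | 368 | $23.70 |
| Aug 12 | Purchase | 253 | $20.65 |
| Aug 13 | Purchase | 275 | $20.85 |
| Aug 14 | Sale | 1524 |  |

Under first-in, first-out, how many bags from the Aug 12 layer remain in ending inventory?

3

Aug 14, 1524 sold [FIFO — oldest first]: 252 @ $20.25 + 178 @ $25.25 + 177 @ $22.80 + 123 @ $24.15 + 176 @ $21.65 + 368 @ $23.70 + 250 @ $20.65 = $34,298.05
Ending inventory: 3 @ $20.65 + 275 @ $20.85 = $5,795.70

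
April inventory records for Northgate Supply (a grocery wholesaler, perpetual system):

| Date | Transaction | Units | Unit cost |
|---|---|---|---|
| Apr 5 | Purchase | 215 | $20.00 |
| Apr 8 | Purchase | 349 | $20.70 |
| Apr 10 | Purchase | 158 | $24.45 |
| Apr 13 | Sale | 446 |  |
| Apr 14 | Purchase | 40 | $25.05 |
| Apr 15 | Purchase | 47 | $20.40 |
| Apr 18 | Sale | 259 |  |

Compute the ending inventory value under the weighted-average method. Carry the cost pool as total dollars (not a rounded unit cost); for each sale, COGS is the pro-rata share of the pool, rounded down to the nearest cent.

After Apr 5: 215 on hand, pool $4,300.00 (≈ $20.0000 each)
After Apr 8: 564 on hand, pool $11,524.30 (≈ $20.4332 each)
After Apr 10: 722 on hand, pool $15,387.40 (≈ $21.3122 each)
Apr 13, sell 446: 446/722 × $15,387.40 → $9,505.23
After Apr 14: 316 on hand, pool $6,884.17 (≈ $21.7853 each)
After Apr 15: 363 on hand, pool $7,842.97 (≈ $21.6060 each)
Apr 18, sell 259: 259/363 × $7,842.97 → $5,595.94
Total COGS = $9,505.23 + $5,595.94 = $15,101.17
Ending inventory (cost pool remaining) = $2,247.03

Ending inventory = $2,247.03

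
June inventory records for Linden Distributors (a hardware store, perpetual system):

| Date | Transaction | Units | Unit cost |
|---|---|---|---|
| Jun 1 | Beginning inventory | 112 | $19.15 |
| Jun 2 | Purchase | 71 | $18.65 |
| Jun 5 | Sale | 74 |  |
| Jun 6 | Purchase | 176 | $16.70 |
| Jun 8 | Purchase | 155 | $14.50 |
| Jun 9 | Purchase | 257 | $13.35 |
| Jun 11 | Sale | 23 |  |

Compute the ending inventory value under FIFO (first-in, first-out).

Jun 5, 74 sold [FIFO — oldest first]: 74 @ $19.15 = $1,417.10
Jun 11, 23 sold [FIFO — oldest first]: 23 @ $19.15 = $440.45
Total COGS = $1,417.10 + $440.45 = $1,857.55
Ending inventory: 15 @ $19.15 + 71 @ $18.65 + 176 @ $16.70 + 155 @ $14.50 + 257 @ $13.35 = $10,229.05

Ending inventory = $10,229.05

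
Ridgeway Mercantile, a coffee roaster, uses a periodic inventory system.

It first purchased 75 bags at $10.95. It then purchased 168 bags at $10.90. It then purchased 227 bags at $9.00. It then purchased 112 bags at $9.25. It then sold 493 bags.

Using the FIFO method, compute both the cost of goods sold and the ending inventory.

COGS = $4,908.20; ending inventory = $823.25

Sale 1 (493) [FIFO — oldest first]: 75 @ $10.95 + 168 @ $10.90 + 227 @ $9.00 + 23 @ $9.25 = $4,908.20
Ending inventory: 89 @ $9.25 = $823.25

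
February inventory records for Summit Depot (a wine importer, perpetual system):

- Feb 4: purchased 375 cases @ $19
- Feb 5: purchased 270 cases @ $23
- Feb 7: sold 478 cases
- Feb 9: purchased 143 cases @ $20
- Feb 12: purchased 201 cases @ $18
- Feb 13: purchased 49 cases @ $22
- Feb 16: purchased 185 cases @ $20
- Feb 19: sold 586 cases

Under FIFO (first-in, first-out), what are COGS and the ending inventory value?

COGS = $21,411; ending inventory = $3,180

Feb 7, 478 sold [FIFO — oldest first]: 375 @ $19 + 103 @ $23 = $9,494
Feb 19, 586 sold [FIFO — oldest first]: 167 @ $23 + 143 @ $20 + 201 @ $18 + 49 @ $22 + 26 @ $20 = $11,917
Total COGS = $9,494 + $11,917 = $21,411
Ending inventory: 159 @ $20 = $3,180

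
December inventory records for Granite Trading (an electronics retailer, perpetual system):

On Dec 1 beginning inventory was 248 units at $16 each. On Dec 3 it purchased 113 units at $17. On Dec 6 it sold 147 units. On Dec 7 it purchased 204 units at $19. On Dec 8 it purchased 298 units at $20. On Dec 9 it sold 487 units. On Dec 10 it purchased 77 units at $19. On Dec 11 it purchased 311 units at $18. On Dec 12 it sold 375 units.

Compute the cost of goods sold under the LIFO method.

COGS = $18,830

Dec 6, 147 sold [LIFO — newest first]: 113 @ $17 + 34 @ $16 = $2,465
Dec 9, 487 sold [LIFO — newest first]: 298 @ $20 + 189 @ $19 = $9,551
Dec 12, 375 sold [LIFO — newest first]: 311 @ $18 + 64 @ $19 = $6,814
Total COGS = $2,465 + $9,551 + $6,814 = $18,830
Ending inventory: 214 @ $16 + 15 @ $19 + 13 @ $19 = $3,956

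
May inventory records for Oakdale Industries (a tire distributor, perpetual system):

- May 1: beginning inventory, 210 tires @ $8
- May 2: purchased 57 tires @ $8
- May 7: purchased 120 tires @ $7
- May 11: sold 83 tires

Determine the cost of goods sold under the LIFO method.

May 11, 83 sold [LIFO — newest first]: 83 @ $7 = $581
Ending inventory: 210 @ $8 + 57 @ $8 + 37 @ $7 = $2,395

COGS = $581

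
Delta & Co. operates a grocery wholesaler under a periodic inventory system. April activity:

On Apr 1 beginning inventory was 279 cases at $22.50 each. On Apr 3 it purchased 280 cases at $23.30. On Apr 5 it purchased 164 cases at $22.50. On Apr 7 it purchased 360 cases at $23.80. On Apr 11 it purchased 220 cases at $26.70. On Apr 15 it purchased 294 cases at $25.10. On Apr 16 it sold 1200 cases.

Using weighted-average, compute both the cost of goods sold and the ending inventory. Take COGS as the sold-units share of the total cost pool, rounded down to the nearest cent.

Apr 16, sell 1200: 1200/1597 × $38,312.90 → $28,788.65
Ending inventory (cost pool remaining) = $9,524.25

COGS = $28,788.65; ending inventory = $9,524.25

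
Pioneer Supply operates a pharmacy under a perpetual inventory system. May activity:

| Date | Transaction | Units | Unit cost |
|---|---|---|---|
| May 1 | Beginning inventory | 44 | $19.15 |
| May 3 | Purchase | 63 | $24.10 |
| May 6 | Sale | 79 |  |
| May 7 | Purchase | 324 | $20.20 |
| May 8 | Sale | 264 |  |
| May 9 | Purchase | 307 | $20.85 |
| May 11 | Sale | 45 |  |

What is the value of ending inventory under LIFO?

May 6, 79 sold [LIFO — newest first]: 63 @ $24.10 + 16 @ $19.15 = $1,824.70
May 8, 264 sold [LIFO — newest first]: 264 @ $20.20 = $5,332.80
May 11, 45 sold [LIFO — newest first]: 45 @ $20.85 = $938.25
Total COGS = $1,824.70 + $5,332.80 + $938.25 = $8,095.75
Ending inventory: 28 @ $19.15 + 60 @ $20.20 + 262 @ $20.85 = $7,210.90
Check: goods available $15,306.65 = COGS $8,095.75 + ending $7,210.90

Ending inventory = $7,210.90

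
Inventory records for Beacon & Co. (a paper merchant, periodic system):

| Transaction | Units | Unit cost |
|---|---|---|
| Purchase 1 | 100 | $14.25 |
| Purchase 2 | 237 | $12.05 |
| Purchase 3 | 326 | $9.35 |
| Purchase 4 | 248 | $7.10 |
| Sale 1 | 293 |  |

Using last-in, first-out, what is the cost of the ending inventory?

Ending inventory = $6,908.20

Sale 1 (293) [LIFO — newest first]: 248 @ $7.10 + 45 @ $9.35 = $2,181.55
Ending inventory: 100 @ $14.25 + 237 @ $12.05 + 281 @ $9.35 = $6,908.20
Check: goods available $9,089.75 = COGS $2,181.55 + ending $6,908.20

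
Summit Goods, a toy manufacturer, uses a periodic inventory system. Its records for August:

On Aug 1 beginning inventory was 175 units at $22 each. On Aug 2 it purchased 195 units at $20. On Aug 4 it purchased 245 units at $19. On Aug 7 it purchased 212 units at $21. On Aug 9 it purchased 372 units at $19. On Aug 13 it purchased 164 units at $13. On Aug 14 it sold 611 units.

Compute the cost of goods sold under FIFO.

COGS = $12,329

Aug 14, 611 sold [FIFO — oldest first]: 175 @ $22 + 195 @ $20 + 241 @ $19 = $12,329
Ending inventory: 4 @ $19 + 212 @ $21 + 372 @ $19 + 164 @ $13 = $13,728
Check: goods available $26,057 = COGS $12,329 + ending $13,728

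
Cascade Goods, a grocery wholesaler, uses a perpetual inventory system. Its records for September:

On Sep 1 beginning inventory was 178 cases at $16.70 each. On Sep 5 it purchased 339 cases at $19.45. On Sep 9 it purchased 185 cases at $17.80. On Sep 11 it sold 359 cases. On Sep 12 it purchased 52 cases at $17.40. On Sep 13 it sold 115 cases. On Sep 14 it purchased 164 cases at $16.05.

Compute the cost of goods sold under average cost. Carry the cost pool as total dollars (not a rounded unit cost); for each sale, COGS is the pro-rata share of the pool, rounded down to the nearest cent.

COGS = $8,668.77

After Sep 1: 178 on hand, pool $2,972.60 (≈ $16.7000 each)
After Sep 5: 517 on hand, pool $9,566.15 (≈ $18.5032 each)
After Sep 9: 702 on hand, pool $12,859.15 (≈ $18.3179 each)
Sep 11, sell 359: 359/702 × $12,859.15 → $6,576.11
After Sep 12: 395 on hand, pool $7,187.84 (≈ $18.1971 each)
Sep 13, sell 115: 115/395 × $7,187.84 → $2,092.66
After Sep 14: 444 on hand, pool $7,727.38 (≈ $17.4040 each)
Total COGS = $6,576.11 + $2,092.66 = $8,668.77
Ending inventory (cost pool remaining) = $7,727.38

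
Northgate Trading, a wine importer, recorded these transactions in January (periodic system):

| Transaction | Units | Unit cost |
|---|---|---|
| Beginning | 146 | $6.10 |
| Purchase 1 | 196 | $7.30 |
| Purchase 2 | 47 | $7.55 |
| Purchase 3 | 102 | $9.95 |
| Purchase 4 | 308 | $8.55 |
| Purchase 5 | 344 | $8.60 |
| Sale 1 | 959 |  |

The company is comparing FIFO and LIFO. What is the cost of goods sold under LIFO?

FIFO COGS: 146 @ $6.10 + 196 @ $7.30 + 47 @ $7.55 + 102 @ $9.95 + 308 @ $8.55 + 160 @ $8.60 = $7,700.55
LIFO COGS: 344 @ $8.60 + 308 @ $8.55 + 102 @ $9.95 + 47 @ $7.55 + 158 @ $7.30 = $8,114.95

COGS = $8,114.95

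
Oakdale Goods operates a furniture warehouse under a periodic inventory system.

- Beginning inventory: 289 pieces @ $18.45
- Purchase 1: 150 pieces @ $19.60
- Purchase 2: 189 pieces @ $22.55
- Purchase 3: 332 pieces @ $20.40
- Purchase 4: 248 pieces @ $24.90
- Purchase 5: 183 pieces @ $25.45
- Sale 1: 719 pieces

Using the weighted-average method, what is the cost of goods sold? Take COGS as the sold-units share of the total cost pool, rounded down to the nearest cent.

Sale 1, sell 719: 719/1391 × $30,139.35 → $15,578.85
Ending inventory (cost pool remaining) = $14,560.50

COGS = $15,578.85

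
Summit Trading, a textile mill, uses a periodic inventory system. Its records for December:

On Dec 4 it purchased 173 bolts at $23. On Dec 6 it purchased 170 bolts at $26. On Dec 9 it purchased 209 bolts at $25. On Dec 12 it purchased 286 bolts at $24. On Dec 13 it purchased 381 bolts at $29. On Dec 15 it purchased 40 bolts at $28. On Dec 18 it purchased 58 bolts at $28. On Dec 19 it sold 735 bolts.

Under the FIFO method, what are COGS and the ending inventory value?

COGS = $18,016; ending inventory = $16,265

Dec 19, 735 sold [FIFO — oldest first]: 173 @ $23 + 170 @ $26 + 209 @ $25 + 183 @ $24 = $18,016
Ending inventory: 103 @ $24 + 381 @ $29 + 40 @ $28 + 58 @ $28 = $16,265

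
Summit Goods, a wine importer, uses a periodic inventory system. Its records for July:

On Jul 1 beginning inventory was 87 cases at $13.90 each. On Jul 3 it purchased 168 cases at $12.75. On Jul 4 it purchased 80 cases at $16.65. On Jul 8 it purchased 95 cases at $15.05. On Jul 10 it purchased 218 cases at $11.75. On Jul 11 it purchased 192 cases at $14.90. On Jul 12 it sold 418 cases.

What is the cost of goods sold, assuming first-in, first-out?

Jul 12, 418 sold [FIFO — oldest first]: 87 @ $13.90 + 168 @ $12.75 + 80 @ $16.65 + 83 @ $15.05 = $5,932.45
Ending inventory: 12 @ $15.05 + 218 @ $11.75 + 192 @ $14.90 = $5,602.90

COGS = $5,932.45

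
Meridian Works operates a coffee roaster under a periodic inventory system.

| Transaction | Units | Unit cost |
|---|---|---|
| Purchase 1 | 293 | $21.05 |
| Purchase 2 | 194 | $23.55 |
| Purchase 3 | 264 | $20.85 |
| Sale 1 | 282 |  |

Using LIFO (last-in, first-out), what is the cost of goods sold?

Sale 1 (282) [LIFO — newest first]: 264 @ $20.85 + 18 @ $23.55 = $5,928.30
Ending inventory: 293 @ $21.05 + 176 @ $23.55 = $10,312.45
Check: goods available $16,240.75 = COGS $5,928.30 + ending $10,312.45

COGS = $5,928.30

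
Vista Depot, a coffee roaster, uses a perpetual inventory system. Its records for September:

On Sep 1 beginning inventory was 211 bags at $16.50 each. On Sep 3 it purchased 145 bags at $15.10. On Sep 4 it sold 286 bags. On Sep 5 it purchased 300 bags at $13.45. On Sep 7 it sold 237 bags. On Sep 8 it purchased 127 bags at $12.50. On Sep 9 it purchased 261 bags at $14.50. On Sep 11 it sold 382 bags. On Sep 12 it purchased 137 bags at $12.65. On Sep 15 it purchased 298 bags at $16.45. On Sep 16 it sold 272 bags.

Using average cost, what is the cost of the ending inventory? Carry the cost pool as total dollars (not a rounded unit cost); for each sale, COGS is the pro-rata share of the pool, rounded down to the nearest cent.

Ending inventory = $4,504.90

After Sep 1: 211 on hand, pool $3,481.50 (≈ $16.5000 each)
After Sep 3: 356 on hand, pool $5,671.00 (≈ $15.9298 each)
Sep 4, sell 286: 286/356 × $5,671.00 → $4,555.91
After Sep 5: 370 on hand, pool $5,150.09 (≈ $13.9192 each)
Sep 7, sell 237: 237/370 × $5,150.09 → $3,298.84
After Sep 8: 260 on hand, pool $3,438.75 (≈ $13.2260 each)
After Sep 9: 521 on hand, pool $7,223.25 (≈ $13.8642 each)
Sep 11, sell 382: 382/521 × $7,223.25 → $5,296.12
After Sep 12: 276 on hand, pool $3,660.18 (≈ $13.2615 each)
After Sep 15: 574 on hand, pool $8,562.28 (≈ $14.9169 each)
Sep 16, sell 272: 272/574 × $8,562.28 → $4,057.38
Total COGS = $4,555.91 + $3,298.84 + $5,296.12 + $4,057.38 = $17,208.25
Ending inventory (cost pool remaining) = $4,504.90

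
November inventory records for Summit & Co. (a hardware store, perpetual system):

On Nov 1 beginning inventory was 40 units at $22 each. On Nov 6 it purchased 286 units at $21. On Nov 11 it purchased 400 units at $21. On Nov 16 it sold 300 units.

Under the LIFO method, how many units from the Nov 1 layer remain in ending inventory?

40

Nov 16, 300 sold [LIFO — newest first]: 300 @ $21 = $6,300
Ending inventory: 40 @ $22 + 286 @ $21 + 100 @ $21 = $8,986
Check: goods available $15,286 = COGS $6,300 + ending $8,986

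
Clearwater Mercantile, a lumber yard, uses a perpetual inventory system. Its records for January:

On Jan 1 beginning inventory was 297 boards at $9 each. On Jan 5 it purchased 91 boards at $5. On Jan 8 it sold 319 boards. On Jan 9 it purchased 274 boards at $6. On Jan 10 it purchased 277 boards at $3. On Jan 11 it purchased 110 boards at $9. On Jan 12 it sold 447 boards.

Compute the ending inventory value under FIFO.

Ending inventory = $1,509

Jan 8, 319 sold [FIFO — oldest first]: 297 @ $9 + 22 @ $5 = $2,783
Jan 12, 447 sold [FIFO — oldest first]: 69 @ $5 + 274 @ $6 + 104 @ $3 = $2,301
Total COGS = $2,783 + $2,301 = $5,084
Ending inventory: 173 @ $3 + 110 @ $9 = $1,509
Check: goods available $6,593 = COGS $5,084 + ending $1,509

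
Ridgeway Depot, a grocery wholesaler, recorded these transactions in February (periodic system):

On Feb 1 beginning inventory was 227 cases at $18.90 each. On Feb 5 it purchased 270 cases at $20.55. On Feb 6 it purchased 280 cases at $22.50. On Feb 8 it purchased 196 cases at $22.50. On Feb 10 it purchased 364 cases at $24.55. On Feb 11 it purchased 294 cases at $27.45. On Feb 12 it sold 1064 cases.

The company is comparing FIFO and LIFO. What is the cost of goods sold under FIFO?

COGS = $22,782.85

FIFO COGS: 227 @ $18.90 + 270 @ $20.55 + 280 @ $22.50 + 196 @ $22.50 + 91 @ $24.55 = $22,782.85
LIFO COGS: 294 @ $27.45 + 364 @ $24.55 + 196 @ $22.50 + 210 @ $22.50 = $26,141.50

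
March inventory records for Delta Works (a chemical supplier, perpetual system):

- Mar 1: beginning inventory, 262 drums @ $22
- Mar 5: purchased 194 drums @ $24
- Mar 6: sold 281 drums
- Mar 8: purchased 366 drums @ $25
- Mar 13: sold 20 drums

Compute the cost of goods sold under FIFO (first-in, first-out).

Mar 6, 281 sold [FIFO — oldest first]: 262 @ $22 + 19 @ $24 = $6,220
Mar 13, 20 sold [FIFO — oldest first]: 20 @ $24 = $480
Total COGS = $6,220 + $480 = $6,700
Ending inventory: 155 @ $24 + 366 @ $25 = $12,870
Check: goods available $19,570 = COGS $6,700 + ending $12,870

COGS = $6,700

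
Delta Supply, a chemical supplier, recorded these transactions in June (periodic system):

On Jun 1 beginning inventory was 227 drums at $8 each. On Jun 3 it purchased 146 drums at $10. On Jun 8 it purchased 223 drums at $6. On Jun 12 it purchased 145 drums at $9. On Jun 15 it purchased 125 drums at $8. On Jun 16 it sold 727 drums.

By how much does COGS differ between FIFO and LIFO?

FIFO COGS: 227 @ $8 + 146 @ $10 + 223 @ $6 + 131 @ $9 = $5,793
LIFO COGS: 125 @ $8 + 145 @ $9 + 223 @ $6 + 146 @ $10 + 88 @ $8 = $5,807
Difference = |$5,793 − $5,807| = $14

$14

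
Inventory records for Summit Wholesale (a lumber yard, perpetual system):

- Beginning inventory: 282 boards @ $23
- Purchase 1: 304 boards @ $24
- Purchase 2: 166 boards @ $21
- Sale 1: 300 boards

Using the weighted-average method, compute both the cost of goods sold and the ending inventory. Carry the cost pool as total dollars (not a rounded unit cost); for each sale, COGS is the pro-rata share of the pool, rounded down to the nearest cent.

After Beginning: 282 on hand, pool $6,486.00 (≈ $23.0000 each)
After Purchase 1: 586 on hand, pool $13,782.00 (≈ $23.5188 each)
After Purchase 2: 752 on hand, pool $17,268.00 (≈ $22.9628 each)
Sale 1, sell 300: 300/752 × $17,268.00 → $6,888.82
Ending inventory (cost pool remaining) = $10,379.18
Check: goods available $17,268.00 = COGS $6,888.82 + ending $10,379.18

COGS = $6,888.82; ending inventory = $10,379.18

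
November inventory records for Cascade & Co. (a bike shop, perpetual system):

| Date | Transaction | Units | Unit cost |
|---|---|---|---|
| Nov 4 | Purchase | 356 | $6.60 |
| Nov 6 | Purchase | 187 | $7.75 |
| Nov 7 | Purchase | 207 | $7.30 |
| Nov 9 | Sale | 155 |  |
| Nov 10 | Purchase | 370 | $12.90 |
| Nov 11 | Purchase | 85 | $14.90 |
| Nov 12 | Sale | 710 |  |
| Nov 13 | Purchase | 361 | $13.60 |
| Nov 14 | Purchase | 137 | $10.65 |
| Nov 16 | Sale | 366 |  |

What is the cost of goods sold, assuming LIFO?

Nov 9, 155 sold [LIFO — newest first]: 155 @ $7.30 = $1,131.50
Nov 12, 710 sold [LIFO — newest first]: 85 @ $14.90 + 370 @ $12.90 + 52 @ $7.30 + 187 @ $7.75 + 16 @ $6.60 = $7,973.95
Nov 16, 366 sold [LIFO — newest first]: 137 @ $10.65 + 229 @ $13.60 = $4,573.45
Total COGS = $1,131.50 + $7,973.95 + $4,573.45 = $13,678.90
Ending inventory: 340 @ $6.60 + 132 @ $13.60 = $4,039.20

COGS = $13,678.90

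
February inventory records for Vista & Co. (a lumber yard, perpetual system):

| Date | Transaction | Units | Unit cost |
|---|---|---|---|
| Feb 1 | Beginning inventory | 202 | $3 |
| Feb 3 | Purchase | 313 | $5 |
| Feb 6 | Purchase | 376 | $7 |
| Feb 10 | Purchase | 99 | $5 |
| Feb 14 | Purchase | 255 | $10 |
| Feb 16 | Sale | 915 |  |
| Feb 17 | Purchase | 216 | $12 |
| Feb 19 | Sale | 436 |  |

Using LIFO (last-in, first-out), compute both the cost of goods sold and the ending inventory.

COGS = $10,110; ending inventory = $330

Feb 16, 915 sold [LIFO — newest first]: 255 @ $10 + 99 @ $5 + 376 @ $7 + 185 @ $5 = $6,602
Feb 19, 436 sold [LIFO — newest first]: 216 @ $12 + 128 @ $5 + 92 @ $3 = $3,508
Total COGS = $6,602 + $3,508 = $10,110
Ending inventory: 110 @ $3 = $330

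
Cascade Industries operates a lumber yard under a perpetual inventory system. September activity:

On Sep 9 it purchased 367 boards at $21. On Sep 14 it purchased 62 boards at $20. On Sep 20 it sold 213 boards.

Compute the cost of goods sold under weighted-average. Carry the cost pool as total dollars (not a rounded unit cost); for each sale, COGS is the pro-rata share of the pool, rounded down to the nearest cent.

After Sep 9: 367 on hand, pool $7,707.00 (≈ $21.0000 each)
After Sep 14: 429 on hand, pool $8,947.00 (≈ $20.8555 each)
Sep 20, sell 213: 213/429 × $8,947.00 → $4,442.21
Ending inventory (cost pool remaining) = $4,504.79

COGS = $4,442.21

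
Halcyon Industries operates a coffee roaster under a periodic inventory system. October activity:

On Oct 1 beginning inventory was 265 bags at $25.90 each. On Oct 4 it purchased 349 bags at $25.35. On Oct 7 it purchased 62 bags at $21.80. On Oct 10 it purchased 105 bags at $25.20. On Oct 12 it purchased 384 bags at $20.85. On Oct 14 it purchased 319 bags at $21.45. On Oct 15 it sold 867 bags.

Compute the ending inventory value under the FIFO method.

Oct 15, 867 sold [FIFO — oldest first]: 265 @ $25.90 + 349 @ $25.35 + 62 @ $21.80 + 105 @ $25.20 + 86 @ $20.85 = $21,501.35
Ending inventory: 298 @ $20.85 + 319 @ $21.45 = $13,055.85

Ending inventory = $13,055.85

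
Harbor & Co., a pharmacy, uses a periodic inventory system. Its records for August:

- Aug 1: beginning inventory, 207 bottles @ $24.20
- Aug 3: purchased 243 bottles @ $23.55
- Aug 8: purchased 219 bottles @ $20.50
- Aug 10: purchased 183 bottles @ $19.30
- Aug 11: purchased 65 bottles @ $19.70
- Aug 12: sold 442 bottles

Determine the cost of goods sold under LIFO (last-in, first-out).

Aug 12, 442 sold [LIFO — newest first]: 65 @ $19.70 + 183 @ $19.30 + 194 @ $20.50 = $8,789.40
Ending inventory: 207 @ $24.20 + 243 @ $23.55 + 25 @ $20.50 = $11,244.55

COGS = $8,789.40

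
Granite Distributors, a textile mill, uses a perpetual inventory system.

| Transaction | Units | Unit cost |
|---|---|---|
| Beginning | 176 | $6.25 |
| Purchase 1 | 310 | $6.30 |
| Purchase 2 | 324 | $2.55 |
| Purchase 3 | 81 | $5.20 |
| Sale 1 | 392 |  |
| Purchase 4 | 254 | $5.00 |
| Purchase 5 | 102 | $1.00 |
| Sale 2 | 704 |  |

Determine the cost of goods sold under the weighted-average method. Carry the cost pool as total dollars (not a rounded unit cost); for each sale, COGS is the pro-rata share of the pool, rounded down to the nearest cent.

After Beginning: 176 on hand, pool $1,100.00 (≈ $6.2500 each)
After Purchase 1: 486 on hand, pool $3,053.00 (≈ $6.2819 each)
After Purchase 2: 810 on hand, pool $3,879.20 (≈ $4.7891 each)
After Purchase 3: 891 on hand, pool $4,300.40 (≈ $4.8265 each)
Sale 1, sell 392: 392/891 × $4,300.40 → $1,891.98
After Purchase 4: 753 on hand, pool $3,678.42 (≈ $4.8850 each)
After Purchase 5: 855 on hand, pool $3,780.42 (≈ $4.4215 each)
Sale 2, sell 704: 704/855 × $3,780.42 → $3,112.76
Total COGS = $1,891.98 + $3,112.76 = $5,004.74
Ending inventory (cost pool remaining) = $667.66
Check: goods available $5,672.40 = COGS $5,004.74 + ending $667.66

COGS = $5,004.74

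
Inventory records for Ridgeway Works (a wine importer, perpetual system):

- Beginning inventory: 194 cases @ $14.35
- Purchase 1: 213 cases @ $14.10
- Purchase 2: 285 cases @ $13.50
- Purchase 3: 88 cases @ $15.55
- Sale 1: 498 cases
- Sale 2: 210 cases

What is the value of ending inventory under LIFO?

Ending inventory = $1,033.20

Sale 1 (498) [LIFO — newest first]: 88 @ $15.55 + 285 @ $13.50 + 125 @ $14.10 = $6,978.40
Sale 2 (210) [LIFO — newest first]: 88 @ $14.10 + 122 @ $14.35 = $2,991.50
Total COGS = $6,978.40 + $2,991.50 = $9,969.90
Ending inventory: 72 @ $14.35 = $1,033.20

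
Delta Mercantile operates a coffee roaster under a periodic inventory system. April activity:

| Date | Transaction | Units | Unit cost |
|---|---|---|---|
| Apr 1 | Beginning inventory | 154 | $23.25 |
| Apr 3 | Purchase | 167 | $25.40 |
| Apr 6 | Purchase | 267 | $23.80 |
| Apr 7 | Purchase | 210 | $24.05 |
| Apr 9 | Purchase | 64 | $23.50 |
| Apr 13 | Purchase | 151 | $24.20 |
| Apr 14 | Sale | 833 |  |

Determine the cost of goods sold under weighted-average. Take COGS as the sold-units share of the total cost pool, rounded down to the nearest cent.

Apr 14, sell 833: 833/1013 × $24,385.60 → $20,052.52
Ending inventory (cost pool remaining) = $4,333.08

COGS = $20,052.52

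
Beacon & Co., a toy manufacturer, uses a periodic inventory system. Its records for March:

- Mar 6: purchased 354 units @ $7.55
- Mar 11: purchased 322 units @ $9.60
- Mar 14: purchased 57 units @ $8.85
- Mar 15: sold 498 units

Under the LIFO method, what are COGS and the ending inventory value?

COGS = $4,494.10; ending inventory = $1,774.25

Mar 15, 498 sold [LIFO — newest first]: 57 @ $8.85 + 322 @ $9.60 + 119 @ $7.55 = $4,494.10
Ending inventory: 235 @ $7.55 = $1,774.25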